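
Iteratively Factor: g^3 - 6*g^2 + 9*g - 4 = (g - 4)*(g^2 - 2*g + 1) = (g - 4)*(g - 1)*(g - 1)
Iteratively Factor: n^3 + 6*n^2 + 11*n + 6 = (n + 1)*(n^2 + 5*n + 6) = (n + 1)*(n + 2)*(n + 3)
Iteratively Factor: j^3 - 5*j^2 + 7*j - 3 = (j - 3)*(j^2 - 2*j + 1) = (j - 3)*(j - 1)*(j - 1)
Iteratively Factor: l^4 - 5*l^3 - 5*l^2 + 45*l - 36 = (l - 4)*(l^3 - l^2 - 9*l + 9) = (l - 4)*(l - 3)*(l^2 + 2*l - 3) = (l - 4)*(l - 3)*(l + 3)*(l - 1)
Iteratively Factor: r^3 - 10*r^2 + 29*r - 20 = (r - 5)*(r^2 - 5*r + 4) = (r - 5)*(r - 4)*(r - 1)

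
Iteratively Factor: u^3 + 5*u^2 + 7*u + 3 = (u + 1)*(u^2 + 4*u + 3) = (u + 1)^2*(u + 3)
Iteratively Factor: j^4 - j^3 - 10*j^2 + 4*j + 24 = (j + 2)*(j^3 - 3*j^2 - 4*j + 12) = (j - 2)*(j + 2)*(j^2 - j - 6) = (j - 3)*(j - 2)*(j + 2)*(j + 2)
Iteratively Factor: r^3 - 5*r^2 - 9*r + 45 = (r - 5)*(r^2 - 9) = (r - 5)*(r + 3)*(r - 3)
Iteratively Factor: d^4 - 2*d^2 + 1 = (d - 1)*(d^3 + d^2 - d - 1) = (d - 1)^2*(d^2 + 2*d + 1) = (d - 1)^2*(d + 1)*(d + 1)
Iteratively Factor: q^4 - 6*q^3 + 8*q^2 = (q - 2)*(q^3 - 4*q^2) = q*(q - 2)*(q^2 - 4*q) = q*(q - 4)*(q - 2)*(q)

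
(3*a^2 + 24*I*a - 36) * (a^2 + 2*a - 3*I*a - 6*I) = 3*a^4 + 6*a^3 + 15*I*a^3 + 36*a^2 + 30*I*a^2 + 72*a + 108*I*a + 216*I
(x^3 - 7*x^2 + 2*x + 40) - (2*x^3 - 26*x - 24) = -x^3 - 7*x^2 + 28*x + 64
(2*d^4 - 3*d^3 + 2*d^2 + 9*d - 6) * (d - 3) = 2*d^5 - 9*d^4 + 11*d^3 + 3*d^2 - 33*d + 18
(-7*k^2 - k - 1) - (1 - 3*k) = -7*k^2 + 2*k - 2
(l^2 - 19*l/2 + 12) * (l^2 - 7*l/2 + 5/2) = l^4 - 13*l^3 + 191*l^2/4 - 263*l/4 + 30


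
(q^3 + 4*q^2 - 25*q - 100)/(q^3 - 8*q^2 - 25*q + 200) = (q + 4)/(q - 8)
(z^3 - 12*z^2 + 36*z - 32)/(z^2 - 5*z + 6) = (z^2 - 10*z + 16)/(z - 3)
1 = 1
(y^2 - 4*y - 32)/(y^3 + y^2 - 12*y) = (y - 8)/(y*(y - 3))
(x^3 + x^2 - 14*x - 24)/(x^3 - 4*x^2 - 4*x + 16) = (x + 3)/(x - 2)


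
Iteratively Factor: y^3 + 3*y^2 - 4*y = (y)*(y^2 + 3*y - 4) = y*(y + 4)*(y - 1)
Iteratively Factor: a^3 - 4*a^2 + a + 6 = (a + 1)*(a^2 - 5*a + 6) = (a - 2)*(a + 1)*(a - 3)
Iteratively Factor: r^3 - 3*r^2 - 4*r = (r)*(r^2 - 3*r - 4) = r*(r + 1)*(r - 4)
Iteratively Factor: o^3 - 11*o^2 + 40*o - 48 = (o - 3)*(o^2 - 8*o + 16) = (o - 4)*(o - 3)*(o - 4)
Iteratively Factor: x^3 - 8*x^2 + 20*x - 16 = (x - 2)*(x^2 - 6*x + 8) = (x - 2)^2*(x - 4)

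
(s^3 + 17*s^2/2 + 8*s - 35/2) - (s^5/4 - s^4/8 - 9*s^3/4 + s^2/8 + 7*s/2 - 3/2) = -s^5/4 + s^4/8 + 13*s^3/4 + 67*s^2/8 + 9*s/2 - 16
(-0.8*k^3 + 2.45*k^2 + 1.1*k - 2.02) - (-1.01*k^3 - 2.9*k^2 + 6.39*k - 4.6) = 0.21*k^3 + 5.35*k^2 - 5.29*k + 2.58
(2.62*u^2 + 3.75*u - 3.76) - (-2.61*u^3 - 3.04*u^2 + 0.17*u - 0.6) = 2.61*u^3 + 5.66*u^2 + 3.58*u - 3.16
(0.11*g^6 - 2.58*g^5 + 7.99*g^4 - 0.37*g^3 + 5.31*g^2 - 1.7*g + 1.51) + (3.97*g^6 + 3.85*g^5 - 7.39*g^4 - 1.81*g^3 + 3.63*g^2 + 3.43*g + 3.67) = 4.08*g^6 + 1.27*g^5 + 0.600000000000001*g^4 - 2.18*g^3 + 8.94*g^2 + 1.73*g + 5.18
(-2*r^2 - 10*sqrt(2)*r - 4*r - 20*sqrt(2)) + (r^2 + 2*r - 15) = -r^2 - 10*sqrt(2)*r - 2*r - 20*sqrt(2) - 15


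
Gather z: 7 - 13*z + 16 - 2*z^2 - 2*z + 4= -2*z^2 - 15*z + 27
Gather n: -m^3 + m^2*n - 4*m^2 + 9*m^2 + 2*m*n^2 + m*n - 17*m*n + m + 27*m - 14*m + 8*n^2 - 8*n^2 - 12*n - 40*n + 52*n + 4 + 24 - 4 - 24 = -m^3 + 5*m^2 + 2*m*n^2 + 14*m + n*(m^2 - 16*m)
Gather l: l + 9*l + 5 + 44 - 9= 10*l + 40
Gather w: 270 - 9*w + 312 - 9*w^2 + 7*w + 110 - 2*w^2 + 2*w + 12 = 704 - 11*w^2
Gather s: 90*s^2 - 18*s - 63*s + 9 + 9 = 90*s^2 - 81*s + 18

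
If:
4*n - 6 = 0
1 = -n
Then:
No Solution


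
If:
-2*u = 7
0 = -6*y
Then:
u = -7/2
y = 0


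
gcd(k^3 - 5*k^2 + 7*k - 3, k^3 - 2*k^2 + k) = k^2 - 2*k + 1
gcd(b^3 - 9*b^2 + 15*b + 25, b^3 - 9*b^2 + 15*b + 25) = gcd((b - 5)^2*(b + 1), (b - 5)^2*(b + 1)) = b^3 - 9*b^2 + 15*b + 25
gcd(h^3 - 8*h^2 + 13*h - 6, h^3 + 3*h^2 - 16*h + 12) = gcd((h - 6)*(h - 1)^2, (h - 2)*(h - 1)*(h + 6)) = h - 1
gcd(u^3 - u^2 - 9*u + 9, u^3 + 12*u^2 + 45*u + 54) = u + 3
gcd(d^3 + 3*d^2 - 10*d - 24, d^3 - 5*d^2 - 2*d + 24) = d^2 - d - 6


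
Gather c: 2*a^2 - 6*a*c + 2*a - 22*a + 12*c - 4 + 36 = 2*a^2 - 20*a + c*(12 - 6*a) + 32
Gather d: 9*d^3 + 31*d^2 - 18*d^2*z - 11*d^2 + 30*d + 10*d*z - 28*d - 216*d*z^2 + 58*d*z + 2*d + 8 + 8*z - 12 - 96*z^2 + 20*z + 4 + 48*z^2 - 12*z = 9*d^3 + d^2*(20 - 18*z) + d*(-216*z^2 + 68*z + 4) - 48*z^2 + 16*z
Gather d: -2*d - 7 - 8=-2*d - 15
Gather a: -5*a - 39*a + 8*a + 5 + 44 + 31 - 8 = 72 - 36*a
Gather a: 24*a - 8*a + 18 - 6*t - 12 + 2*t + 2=16*a - 4*t + 8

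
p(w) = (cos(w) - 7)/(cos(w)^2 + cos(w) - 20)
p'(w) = (2*sin(w)*cos(w) + sin(w))*(cos(w) - 7)/(cos(w)^2 + cos(w) - 20)^2 - sin(w)/(cos(w)^2 + cos(w) - 20)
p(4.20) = 0.37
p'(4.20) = -0.04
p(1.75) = 0.36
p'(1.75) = 0.04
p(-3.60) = 0.39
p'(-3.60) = 0.03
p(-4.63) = 0.35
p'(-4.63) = 0.04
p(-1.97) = 0.37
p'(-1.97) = -0.04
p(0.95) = 0.34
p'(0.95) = 0.01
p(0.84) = 0.34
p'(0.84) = 0.01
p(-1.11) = 0.34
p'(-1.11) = -0.02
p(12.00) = 0.33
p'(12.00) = 0.00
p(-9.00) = 0.39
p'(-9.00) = -0.03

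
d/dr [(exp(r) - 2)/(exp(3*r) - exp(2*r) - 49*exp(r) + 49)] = ((exp(r) - 2)*(-3*exp(2*r) + 2*exp(r) + 49) + exp(3*r) - exp(2*r) - 49*exp(r) + 49)*exp(r)/(exp(3*r) - exp(2*r) - 49*exp(r) + 49)^2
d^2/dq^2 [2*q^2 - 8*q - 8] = 4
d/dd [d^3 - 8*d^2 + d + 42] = 3*d^2 - 16*d + 1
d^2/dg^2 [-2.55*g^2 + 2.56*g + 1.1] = -5.10000000000000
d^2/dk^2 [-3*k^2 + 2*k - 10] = -6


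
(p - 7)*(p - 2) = p^2 - 9*p + 14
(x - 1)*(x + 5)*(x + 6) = x^3 + 10*x^2 + 19*x - 30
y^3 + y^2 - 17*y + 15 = (y - 3)*(y - 1)*(y + 5)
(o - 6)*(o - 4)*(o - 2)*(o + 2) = o^4 - 10*o^3 + 20*o^2 + 40*o - 96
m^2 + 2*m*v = m*(m + 2*v)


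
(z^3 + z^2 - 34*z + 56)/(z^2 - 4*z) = z + 5 - 14/z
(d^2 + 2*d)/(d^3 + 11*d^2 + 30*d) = (d + 2)/(d^2 + 11*d + 30)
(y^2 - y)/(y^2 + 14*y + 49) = y*(y - 1)/(y^2 + 14*y + 49)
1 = 1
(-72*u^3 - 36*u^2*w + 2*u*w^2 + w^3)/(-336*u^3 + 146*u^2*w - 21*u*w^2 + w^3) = (12*u^2 + 8*u*w + w^2)/(56*u^2 - 15*u*w + w^2)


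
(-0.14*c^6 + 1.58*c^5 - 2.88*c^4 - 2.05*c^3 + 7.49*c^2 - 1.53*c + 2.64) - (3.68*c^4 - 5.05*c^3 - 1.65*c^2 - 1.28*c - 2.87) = -0.14*c^6 + 1.58*c^5 - 6.56*c^4 + 3.0*c^3 + 9.14*c^2 - 0.25*c + 5.51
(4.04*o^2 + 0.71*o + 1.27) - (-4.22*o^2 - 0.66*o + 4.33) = 8.26*o^2 + 1.37*o - 3.06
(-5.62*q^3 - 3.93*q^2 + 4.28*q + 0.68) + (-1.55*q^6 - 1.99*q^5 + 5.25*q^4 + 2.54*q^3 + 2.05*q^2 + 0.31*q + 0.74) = -1.55*q^6 - 1.99*q^5 + 5.25*q^4 - 3.08*q^3 - 1.88*q^2 + 4.59*q + 1.42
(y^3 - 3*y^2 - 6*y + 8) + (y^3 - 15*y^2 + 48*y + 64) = 2*y^3 - 18*y^2 + 42*y + 72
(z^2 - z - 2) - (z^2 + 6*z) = -7*z - 2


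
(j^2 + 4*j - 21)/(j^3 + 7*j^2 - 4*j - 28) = (j - 3)/(j^2 - 4)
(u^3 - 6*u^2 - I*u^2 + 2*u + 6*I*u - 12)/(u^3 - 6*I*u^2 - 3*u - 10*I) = (u - 6)/(u - 5*I)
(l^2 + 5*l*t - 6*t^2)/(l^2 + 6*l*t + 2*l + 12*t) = (l - t)/(l + 2)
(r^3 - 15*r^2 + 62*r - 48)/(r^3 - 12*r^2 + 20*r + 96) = (r - 1)/(r + 2)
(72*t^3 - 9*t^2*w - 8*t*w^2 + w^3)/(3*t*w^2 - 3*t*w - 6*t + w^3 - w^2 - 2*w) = (24*t^2 - 11*t*w + w^2)/(w^2 - w - 2)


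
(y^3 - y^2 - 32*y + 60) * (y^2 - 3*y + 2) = y^5 - 4*y^4 - 27*y^3 + 154*y^2 - 244*y + 120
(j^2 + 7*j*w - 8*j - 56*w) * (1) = j^2 + 7*j*w - 8*j - 56*w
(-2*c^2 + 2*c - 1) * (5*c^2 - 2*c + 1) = -10*c^4 + 14*c^3 - 11*c^2 + 4*c - 1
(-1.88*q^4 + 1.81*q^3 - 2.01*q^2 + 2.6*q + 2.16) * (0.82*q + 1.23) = -1.5416*q^5 - 0.8282*q^4 + 0.578100000000001*q^3 - 0.3403*q^2 + 4.9692*q + 2.6568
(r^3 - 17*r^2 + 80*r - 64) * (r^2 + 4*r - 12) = r^5 - 13*r^4 + 460*r^2 - 1216*r + 768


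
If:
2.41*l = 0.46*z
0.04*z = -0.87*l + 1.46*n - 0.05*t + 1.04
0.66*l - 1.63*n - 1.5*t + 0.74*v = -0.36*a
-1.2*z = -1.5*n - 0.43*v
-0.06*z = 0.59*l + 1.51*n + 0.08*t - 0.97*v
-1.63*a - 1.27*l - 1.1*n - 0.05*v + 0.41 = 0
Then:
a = 1.23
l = -0.35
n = -0.96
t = 0.30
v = -1.80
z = -1.85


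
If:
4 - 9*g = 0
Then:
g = 4/9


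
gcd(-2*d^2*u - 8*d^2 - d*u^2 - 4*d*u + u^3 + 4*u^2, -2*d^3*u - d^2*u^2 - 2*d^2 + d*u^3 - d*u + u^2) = -2*d^2 - d*u + u^2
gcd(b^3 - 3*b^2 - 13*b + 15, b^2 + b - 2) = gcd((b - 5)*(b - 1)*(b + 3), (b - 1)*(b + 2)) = b - 1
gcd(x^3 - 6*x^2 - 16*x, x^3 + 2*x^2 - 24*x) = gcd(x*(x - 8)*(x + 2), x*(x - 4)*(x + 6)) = x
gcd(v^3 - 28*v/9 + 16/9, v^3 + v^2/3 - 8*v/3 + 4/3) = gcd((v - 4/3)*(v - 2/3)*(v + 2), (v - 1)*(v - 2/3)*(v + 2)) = v^2 + 4*v/3 - 4/3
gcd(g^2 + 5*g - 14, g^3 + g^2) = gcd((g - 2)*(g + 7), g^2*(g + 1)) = 1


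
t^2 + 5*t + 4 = (t + 1)*(t + 4)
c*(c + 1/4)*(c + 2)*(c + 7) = c^4 + 37*c^3/4 + 65*c^2/4 + 7*c/2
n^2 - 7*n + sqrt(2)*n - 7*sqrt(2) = (n - 7)*(n + sqrt(2))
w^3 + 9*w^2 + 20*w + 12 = (w + 1)*(w + 2)*(w + 6)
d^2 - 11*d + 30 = (d - 6)*(d - 5)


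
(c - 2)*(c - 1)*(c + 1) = c^3 - 2*c^2 - c + 2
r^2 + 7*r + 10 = (r + 2)*(r + 5)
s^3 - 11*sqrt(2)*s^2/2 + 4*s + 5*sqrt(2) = (s - 5*sqrt(2))*(s - sqrt(2))*(s + sqrt(2)/2)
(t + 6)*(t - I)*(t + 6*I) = t^3 + 6*t^2 + 5*I*t^2 + 6*t + 30*I*t + 36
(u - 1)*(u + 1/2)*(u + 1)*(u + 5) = u^4 + 11*u^3/2 + 3*u^2/2 - 11*u/2 - 5/2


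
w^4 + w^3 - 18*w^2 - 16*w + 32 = (w - 4)*(w - 1)*(w + 2)*(w + 4)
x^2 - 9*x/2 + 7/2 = (x - 7/2)*(x - 1)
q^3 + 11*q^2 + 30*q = q*(q + 5)*(q + 6)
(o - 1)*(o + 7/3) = o^2 + 4*o/3 - 7/3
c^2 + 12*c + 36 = (c + 6)^2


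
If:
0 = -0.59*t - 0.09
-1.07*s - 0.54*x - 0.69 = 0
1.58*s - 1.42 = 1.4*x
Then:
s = -0.08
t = -0.15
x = -1.11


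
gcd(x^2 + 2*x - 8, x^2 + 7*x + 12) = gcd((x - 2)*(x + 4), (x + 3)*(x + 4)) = x + 4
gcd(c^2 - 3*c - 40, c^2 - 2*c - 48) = c - 8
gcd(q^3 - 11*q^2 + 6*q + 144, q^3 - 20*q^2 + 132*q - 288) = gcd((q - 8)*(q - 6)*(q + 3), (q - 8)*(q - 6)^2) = q^2 - 14*q + 48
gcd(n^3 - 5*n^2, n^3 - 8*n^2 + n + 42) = 1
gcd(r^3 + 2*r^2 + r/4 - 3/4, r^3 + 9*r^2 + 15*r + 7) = r + 1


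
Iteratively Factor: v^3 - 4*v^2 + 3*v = (v - 3)*(v^2 - v) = v*(v - 3)*(v - 1)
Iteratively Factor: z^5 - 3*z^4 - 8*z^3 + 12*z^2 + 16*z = (z + 1)*(z^4 - 4*z^3 - 4*z^2 + 16*z) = z*(z + 1)*(z^3 - 4*z^2 - 4*z + 16) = z*(z + 1)*(z + 2)*(z^2 - 6*z + 8) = z*(z - 4)*(z + 1)*(z + 2)*(z - 2)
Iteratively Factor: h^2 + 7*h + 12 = (h + 4)*(h + 3)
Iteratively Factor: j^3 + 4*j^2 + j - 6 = (j - 1)*(j^2 + 5*j + 6) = (j - 1)*(j + 3)*(j + 2)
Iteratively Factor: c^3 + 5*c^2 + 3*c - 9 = (c + 3)*(c^2 + 2*c - 3) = (c + 3)^2*(c - 1)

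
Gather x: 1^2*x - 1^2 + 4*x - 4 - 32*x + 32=27 - 27*x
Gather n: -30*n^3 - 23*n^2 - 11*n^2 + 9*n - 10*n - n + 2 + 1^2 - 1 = -30*n^3 - 34*n^2 - 2*n + 2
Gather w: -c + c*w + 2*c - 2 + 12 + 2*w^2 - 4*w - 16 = c + 2*w^2 + w*(c - 4) - 6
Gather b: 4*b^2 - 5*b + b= 4*b^2 - 4*b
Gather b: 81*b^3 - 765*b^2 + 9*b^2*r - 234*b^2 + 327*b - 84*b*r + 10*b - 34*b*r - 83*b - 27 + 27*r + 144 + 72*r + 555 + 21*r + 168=81*b^3 + b^2*(9*r - 999) + b*(254 - 118*r) + 120*r + 840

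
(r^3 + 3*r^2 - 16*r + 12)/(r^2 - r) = r + 4 - 12/r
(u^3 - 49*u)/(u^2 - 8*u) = (u^2 - 49)/(u - 8)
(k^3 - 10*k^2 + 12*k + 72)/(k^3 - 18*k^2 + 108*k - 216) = (k + 2)/(k - 6)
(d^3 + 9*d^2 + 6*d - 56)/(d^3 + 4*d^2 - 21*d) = (d^2 + 2*d - 8)/(d*(d - 3))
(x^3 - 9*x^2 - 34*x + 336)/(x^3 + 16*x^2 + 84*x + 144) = (x^2 - 15*x + 56)/(x^2 + 10*x + 24)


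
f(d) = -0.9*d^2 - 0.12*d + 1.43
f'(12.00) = -21.72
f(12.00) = -129.61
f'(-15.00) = 26.88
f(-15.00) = -199.27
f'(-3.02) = 5.32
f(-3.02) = -6.42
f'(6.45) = -11.73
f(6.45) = -36.79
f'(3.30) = -6.06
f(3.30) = -8.77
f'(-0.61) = 0.98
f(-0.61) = 1.17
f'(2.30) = -4.26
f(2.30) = -3.61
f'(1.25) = -2.37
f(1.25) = -0.13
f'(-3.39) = 5.98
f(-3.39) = -8.51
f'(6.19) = -11.26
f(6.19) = -33.80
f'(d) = -1.8*d - 0.12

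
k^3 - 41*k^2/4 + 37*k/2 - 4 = (k - 8)*(k - 2)*(k - 1/4)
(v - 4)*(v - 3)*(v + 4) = v^3 - 3*v^2 - 16*v + 48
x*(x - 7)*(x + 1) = x^3 - 6*x^2 - 7*x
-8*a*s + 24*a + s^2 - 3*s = (-8*a + s)*(s - 3)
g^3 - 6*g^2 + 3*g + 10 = (g - 5)*(g - 2)*(g + 1)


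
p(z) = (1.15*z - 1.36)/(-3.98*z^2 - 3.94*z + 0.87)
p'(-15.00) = 0.00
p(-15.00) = 0.02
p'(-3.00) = 0.13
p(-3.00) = 0.21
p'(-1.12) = 160.30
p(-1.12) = -9.12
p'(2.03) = -0.01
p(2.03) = -0.04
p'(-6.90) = 0.01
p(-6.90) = 0.06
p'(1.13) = -0.14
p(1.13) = 0.01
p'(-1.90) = 0.91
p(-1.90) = 0.59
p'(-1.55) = 3.50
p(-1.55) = 1.22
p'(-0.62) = 1.29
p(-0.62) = -1.16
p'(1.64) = -0.04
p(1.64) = -0.03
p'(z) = (1.15*z - 1.36)*(7.96*z + 3.94)/(-3.98*z^2 - 3.94*z + 0.87)^2 + 1.15/(-3.98*z^2 - 3.94*z + 0.87) = (4.577*z^2 - 10.8256*z - 4.3579)/(15.8404*z^4 + 31.3624*z^3 + 8.5984*z^2 - 6.8556*z + 0.7569)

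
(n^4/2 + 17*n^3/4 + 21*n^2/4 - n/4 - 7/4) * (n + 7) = n^5/2 + 31*n^4/4 + 35*n^3 + 73*n^2/2 - 7*n/2 - 49/4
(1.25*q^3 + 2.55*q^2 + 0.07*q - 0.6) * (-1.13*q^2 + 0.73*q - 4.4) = -1.4125*q^5 - 1.969*q^4 - 3.7176*q^3 - 10.4909*q^2 - 0.746*q + 2.64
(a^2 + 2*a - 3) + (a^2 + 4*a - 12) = 2*a^2 + 6*a - 15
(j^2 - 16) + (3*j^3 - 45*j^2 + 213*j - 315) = 3*j^3 - 44*j^2 + 213*j - 331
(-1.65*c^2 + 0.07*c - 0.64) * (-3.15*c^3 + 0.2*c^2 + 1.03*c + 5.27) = 5.1975*c^5 - 0.5505*c^4 + 0.3305*c^3 - 8.7514*c^2 - 0.2903*c - 3.3728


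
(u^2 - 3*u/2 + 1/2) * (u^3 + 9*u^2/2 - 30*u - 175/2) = u^5 + 3*u^4 - 145*u^3/4 - 161*u^2/4 + 465*u/4 - 175/4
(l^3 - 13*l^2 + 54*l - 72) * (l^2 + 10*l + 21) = l^5 - 3*l^4 - 55*l^3 + 195*l^2 + 414*l - 1512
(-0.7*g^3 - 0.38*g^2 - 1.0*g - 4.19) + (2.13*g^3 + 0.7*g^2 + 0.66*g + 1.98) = 1.43*g^3 + 0.32*g^2 - 0.34*g - 2.21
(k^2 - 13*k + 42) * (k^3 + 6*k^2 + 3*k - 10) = k^5 - 7*k^4 - 33*k^3 + 203*k^2 + 256*k - 420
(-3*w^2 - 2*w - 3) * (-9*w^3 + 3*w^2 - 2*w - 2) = 27*w^5 + 9*w^4 + 27*w^3 + w^2 + 10*w + 6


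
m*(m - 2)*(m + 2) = m^3 - 4*m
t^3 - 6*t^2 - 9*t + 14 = (t - 7)*(t - 1)*(t + 2)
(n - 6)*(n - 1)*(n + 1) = n^3 - 6*n^2 - n + 6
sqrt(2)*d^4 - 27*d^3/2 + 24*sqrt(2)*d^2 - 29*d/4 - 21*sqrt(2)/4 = (d - 7*sqrt(2)/2)*(d - 3*sqrt(2))*(d - sqrt(2)/2)*(sqrt(2)*d + 1/2)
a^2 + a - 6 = (a - 2)*(a + 3)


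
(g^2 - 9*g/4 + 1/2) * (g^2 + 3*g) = g^4 + 3*g^3/4 - 25*g^2/4 + 3*g/2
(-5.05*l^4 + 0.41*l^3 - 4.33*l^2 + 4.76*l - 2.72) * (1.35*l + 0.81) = -6.8175*l^5 - 3.537*l^4 - 5.5134*l^3 + 2.9187*l^2 + 0.183599999999999*l - 2.2032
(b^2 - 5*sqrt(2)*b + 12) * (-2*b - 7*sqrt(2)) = -2*b^3 + 3*sqrt(2)*b^2 + 46*b - 84*sqrt(2)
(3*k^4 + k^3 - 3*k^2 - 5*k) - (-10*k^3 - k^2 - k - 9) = 3*k^4 + 11*k^3 - 2*k^2 - 4*k + 9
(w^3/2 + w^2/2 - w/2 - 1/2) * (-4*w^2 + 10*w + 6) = -2*w^5 + 3*w^4 + 10*w^3 - 8*w - 3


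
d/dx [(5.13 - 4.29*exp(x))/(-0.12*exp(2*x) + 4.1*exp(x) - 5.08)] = (-0.5148*exp(2*x) + 1.2312*exp(x) + 0.760200000000001)*exp(x)/(0.0144*exp(4*x) - 0.984*exp(3*x) + 18.0292*exp(2*x) - 41.656*exp(x) + 25.8064)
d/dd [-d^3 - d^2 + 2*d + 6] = -3*d^2 - 2*d + 2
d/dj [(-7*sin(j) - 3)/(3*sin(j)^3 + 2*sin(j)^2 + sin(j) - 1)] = (42*sin(j)^3 + 41*sin(j)^2 + 12*sin(j) + 10)*cos(j)/(3*sin(j)^3 + 2*sin(j)^2 + sin(j) - 1)^2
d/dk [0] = 0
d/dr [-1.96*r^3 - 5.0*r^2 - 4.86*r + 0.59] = -5.88*r^2 - 10.0*r - 4.86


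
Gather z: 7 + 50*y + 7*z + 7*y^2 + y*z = 7*y^2 + 50*y + z*(y + 7) + 7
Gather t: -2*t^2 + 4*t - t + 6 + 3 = -2*t^2 + 3*t + 9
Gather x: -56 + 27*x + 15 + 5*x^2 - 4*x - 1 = 5*x^2 + 23*x - 42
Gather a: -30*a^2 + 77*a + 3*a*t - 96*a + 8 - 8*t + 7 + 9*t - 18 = -30*a^2 + a*(3*t - 19) + t - 3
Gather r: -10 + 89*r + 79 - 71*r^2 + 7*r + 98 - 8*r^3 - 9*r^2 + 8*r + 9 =-8*r^3 - 80*r^2 + 104*r + 176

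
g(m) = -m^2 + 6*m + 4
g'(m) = 6 - 2*m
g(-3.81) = -33.38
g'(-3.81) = 13.62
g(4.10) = 11.79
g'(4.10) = -2.20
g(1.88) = 11.75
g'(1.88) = 2.24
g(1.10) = 9.39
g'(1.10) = 3.80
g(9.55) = -29.90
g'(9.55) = -13.10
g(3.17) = 12.97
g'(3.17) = -0.34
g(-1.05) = -3.40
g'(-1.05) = 8.10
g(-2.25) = -14.56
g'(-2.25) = 10.50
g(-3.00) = -23.00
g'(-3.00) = 12.00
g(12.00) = -68.00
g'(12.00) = -18.00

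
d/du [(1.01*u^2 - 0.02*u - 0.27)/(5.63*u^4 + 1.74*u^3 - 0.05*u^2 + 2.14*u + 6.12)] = (-11.3726*u^5 - 1.4196*u^4 + 6.15*u^3 + 3.5698*u^2 + 12.3354*u + 0.4554)/(31.6969*u^8 + 19.5924*u^7 + 2.4646*u^6 + 23.9224*u^5 + 76.3609*u^4 + 21.0836*u^3 + 3.9676*u^2 + 26.1936*u + 37.4544)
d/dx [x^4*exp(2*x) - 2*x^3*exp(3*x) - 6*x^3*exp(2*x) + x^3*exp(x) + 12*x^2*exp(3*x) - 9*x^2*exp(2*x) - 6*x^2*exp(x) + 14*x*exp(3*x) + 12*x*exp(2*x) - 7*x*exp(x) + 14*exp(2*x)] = (2*x^4*exp(x) - 6*x^3*exp(2*x) - 8*x^3*exp(x) + x^3 + 30*x^2*exp(2*x) - 36*x^2*exp(x) - 3*x^2 + 66*x*exp(2*x) + 6*x*exp(x) - 19*x + 14*exp(2*x) + 40*exp(x) - 7)*exp(x)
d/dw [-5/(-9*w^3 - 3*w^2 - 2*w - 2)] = 5*(-27*w^2 - 6*w - 2)/(9*w^3 + 3*w^2 + 2*w + 2)^2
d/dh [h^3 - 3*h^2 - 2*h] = 3*h^2 - 6*h - 2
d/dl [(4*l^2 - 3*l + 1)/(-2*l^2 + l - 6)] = (-2*l^2 - 44*l + 17)/(4*l^4 - 4*l^3 + 25*l^2 - 12*l + 36)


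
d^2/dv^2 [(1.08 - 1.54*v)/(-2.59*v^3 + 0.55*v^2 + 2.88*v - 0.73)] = (61.982844*v^5 - 100.099356*v^4 + 48.521396*v^3 + 11.43528*v^2 + 5.697276*v - 12.307752)/(17.373979*v^9 - 11.068365*v^8 - 55.607559*v^7 + 39.139724*v^6 + 55.594578*v^5 - 45.694581*v^4 - 12.809319*v^3 + 17.285451*v^2 - 4.604256*v + 0.389017)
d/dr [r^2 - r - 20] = 2*r - 1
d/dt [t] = 1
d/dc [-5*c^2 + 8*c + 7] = 8 - 10*c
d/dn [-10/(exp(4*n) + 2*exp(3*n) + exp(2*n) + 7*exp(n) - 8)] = (40*exp(3*n) + 60*exp(2*n) + 20*exp(n) + 70)*exp(n)/(exp(4*n) + 2*exp(3*n) + exp(2*n) + 7*exp(n) - 8)^2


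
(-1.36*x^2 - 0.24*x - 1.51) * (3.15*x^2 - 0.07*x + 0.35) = -4.284*x^4 - 0.6608*x^3 - 5.2157*x^2 + 0.0217*x - 0.5285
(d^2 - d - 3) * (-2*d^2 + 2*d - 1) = -2*d^4 + 4*d^3 + 3*d^2 - 5*d + 3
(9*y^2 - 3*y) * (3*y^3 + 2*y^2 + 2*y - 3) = 27*y^5 + 9*y^4 + 12*y^3 - 33*y^2 + 9*y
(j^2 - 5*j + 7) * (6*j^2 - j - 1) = 6*j^4 - 31*j^3 + 46*j^2 - 2*j - 7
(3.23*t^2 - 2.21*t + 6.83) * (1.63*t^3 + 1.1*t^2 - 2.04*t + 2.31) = 5.2649*t^5 - 0.0492999999999992*t^4 + 2.1127*t^3 + 19.4827*t^2 - 19.0383*t + 15.7773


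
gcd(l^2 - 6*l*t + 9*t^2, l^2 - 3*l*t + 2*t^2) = 1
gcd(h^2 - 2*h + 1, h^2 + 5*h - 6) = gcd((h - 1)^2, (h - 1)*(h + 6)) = h - 1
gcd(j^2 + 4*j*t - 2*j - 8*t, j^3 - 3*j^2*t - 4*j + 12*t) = j - 2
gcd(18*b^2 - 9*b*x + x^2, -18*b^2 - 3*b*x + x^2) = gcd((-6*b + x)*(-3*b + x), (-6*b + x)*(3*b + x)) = -6*b + x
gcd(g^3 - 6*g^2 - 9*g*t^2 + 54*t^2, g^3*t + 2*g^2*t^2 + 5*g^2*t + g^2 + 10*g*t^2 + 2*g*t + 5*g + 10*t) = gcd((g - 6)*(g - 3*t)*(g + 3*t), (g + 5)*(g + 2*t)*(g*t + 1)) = 1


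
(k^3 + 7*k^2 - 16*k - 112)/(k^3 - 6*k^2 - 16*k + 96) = (k + 7)/(k - 6)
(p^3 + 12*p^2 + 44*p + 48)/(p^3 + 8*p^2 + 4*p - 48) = (p + 2)/(p - 2)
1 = 1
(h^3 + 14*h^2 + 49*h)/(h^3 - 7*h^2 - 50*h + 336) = h*(h + 7)/(h^2 - 14*h + 48)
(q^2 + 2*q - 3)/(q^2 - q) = (q + 3)/q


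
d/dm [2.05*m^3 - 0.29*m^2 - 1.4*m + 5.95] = 6.15*m^2 - 0.58*m - 1.4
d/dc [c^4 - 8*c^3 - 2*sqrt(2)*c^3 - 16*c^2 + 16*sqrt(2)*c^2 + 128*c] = 4*c^3 - 24*c^2 - 6*sqrt(2)*c^2 - 32*c + 32*sqrt(2)*c + 128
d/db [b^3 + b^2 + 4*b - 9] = 3*b^2 + 2*b + 4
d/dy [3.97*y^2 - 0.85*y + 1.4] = 7.94*y - 0.85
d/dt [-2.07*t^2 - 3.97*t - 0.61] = -4.14*t - 3.97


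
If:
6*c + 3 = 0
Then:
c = -1/2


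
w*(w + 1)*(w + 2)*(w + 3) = w^4 + 6*w^3 + 11*w^2 + 6*w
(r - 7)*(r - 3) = r^2 - 10*r + 21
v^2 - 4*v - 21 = (v - 7)*(v + 3)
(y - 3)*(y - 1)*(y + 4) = y^3 - 13*y + 12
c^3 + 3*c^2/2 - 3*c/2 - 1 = (c - 1)*(c + 1/2)*(c + 2)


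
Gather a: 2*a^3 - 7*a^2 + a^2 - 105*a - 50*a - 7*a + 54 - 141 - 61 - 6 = 2*a^3 - 6*a^2 - 162*a - 154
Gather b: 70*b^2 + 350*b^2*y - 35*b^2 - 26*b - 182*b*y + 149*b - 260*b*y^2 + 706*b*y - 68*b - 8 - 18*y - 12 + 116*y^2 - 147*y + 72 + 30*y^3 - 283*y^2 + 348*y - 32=b^2*(350*y + 35) + b*(-260*y^2 + 524*y + 55) + 30*y^3 - 167*y^2 + 183*y + 20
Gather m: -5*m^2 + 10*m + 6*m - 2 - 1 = -5*m^2 + 16*m - 3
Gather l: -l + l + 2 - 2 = 0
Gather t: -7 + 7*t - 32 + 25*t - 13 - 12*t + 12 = 20*t - 40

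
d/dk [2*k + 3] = 2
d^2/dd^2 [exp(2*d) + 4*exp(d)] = 4*(exp(d) + 1)*exp(d)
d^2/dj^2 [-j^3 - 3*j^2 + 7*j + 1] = -6*j - 6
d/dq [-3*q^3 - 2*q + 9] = -9*q^2 - 2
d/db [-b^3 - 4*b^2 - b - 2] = -3*b^2 - 8*b - 1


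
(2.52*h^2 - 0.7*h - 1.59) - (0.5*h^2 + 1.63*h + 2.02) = 2.02*h^2 - 2.33*h - 3.61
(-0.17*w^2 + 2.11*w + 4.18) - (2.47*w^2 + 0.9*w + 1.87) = -2.64*w^2 + 1.21*w + 2.31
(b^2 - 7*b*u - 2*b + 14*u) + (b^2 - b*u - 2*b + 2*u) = 2*b^2 - 8*b*u - 4*b + 16*u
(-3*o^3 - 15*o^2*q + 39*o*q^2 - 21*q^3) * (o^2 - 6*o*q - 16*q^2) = -3*o^5 + 3*o^4*q + 177*o^3*q^2 - 15*o^2*q^3 - 498*o*q^4 + 336*q^5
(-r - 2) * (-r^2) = r^3 + 2*r^2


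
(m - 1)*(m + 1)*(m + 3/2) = m^3 + 3*m^2/2 - m - 3/2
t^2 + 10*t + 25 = (t + 5)^2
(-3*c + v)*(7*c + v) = -21*c^2 + 4*c*v + v^2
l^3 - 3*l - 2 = (l - 2)*(l + 1)^2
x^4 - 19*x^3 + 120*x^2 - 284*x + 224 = (x - 8)*(x - 7)*(x - 2)^2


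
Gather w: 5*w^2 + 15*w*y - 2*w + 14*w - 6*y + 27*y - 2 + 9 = 5*w^2 + w*(15*y + 12) + 21*y + 7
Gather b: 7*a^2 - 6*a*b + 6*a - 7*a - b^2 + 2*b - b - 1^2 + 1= 7*a^2 - a - b^2 + b*(1 - 6*a)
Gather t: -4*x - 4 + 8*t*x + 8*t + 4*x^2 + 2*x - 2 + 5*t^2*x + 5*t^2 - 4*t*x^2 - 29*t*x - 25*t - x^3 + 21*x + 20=t^2*(5*x + 5) + t*(-4*x^2 - 21*x - 17) - x^3 + 4*x^2 + 19*x + 14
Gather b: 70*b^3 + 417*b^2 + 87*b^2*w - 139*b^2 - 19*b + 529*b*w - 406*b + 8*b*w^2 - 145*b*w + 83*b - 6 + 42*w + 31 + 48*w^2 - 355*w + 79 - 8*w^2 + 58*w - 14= 70*b^3 + b^2*(87*w + 278) + b*(8*w^2 + 384*w - 342) + 40*w^2 - 255*w + 90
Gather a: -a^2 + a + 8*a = -a^2 + 9*a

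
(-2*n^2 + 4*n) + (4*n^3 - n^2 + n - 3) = 4*n^3 - 3*n^2 + 5*n - 3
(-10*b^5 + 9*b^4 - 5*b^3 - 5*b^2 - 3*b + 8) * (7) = -70*b^5 + 63*b^4 - 35*b^3 - 35*b^2 - 21*b + 56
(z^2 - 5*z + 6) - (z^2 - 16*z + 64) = 11*z - 58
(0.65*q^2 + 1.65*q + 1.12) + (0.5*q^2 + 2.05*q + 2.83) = 1.15*q^2 + 3.7*q + 3.95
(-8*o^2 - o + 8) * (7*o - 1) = -56*o^3 + o^2 + 57*o - 8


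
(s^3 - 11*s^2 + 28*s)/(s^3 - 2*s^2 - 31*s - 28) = s*(s - 4)/(s^2 + 5*s + 4)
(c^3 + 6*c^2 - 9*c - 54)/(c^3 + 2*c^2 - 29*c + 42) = (c^2 + 9*c + 18)/(c^2 + 5*c - 14)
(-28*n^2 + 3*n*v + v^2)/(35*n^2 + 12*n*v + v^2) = (-4*n + v)/(5*n + v)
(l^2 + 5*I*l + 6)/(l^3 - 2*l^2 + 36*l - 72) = (l - I)/(l^2 + l*(-2 - 6*I) + 12*I)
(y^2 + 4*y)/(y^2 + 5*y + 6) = y*(y + 4)/(y^2 + 5*y + 6)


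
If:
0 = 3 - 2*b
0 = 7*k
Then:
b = 3/2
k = 0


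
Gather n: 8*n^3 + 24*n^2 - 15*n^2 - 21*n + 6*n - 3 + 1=8*n^3 + 9*n^2 - 15*n - 2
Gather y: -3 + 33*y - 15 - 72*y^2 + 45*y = -72*y^2 + 78*y - 18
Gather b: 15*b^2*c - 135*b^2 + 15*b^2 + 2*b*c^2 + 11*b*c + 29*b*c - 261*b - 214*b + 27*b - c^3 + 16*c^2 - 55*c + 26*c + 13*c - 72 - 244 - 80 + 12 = b^2*(15*c - 120) + b*(2*c^2 + 40*c - 448) - c^3 + 16*c^2 - 16*c - 384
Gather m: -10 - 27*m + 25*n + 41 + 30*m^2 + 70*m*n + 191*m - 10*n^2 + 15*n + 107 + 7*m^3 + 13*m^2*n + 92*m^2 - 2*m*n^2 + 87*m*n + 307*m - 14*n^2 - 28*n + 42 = 7*m^3 + m^2*(13*n + 122) + m*(-2*n^2 + 157*n + 471) - 24*n^2 + 12*n + 180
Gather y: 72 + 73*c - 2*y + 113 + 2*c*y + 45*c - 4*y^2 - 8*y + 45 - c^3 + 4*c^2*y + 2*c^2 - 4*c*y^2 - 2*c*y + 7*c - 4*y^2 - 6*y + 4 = -c^3 + 2*c^2 + 125*c + y^2*(-4*c - 8) + y*(4*c^2 - 16) + 234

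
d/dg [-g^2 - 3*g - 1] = -2*g - 3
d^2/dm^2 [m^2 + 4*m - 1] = 2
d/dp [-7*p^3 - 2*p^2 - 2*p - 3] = -21*p^2 - 4*p - 2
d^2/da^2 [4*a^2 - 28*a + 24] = 8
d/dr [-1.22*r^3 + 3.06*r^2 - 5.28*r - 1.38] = -3.66*r^2 + 6.12*r - 5.28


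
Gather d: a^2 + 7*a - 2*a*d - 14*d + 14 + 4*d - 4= a^2 + 7*a + d*(-2*a - 10) + 10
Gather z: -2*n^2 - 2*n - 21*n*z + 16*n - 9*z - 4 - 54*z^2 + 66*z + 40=-2*n^2 + 14*n - 54*z^2 + z*(57 - 21*n) + 36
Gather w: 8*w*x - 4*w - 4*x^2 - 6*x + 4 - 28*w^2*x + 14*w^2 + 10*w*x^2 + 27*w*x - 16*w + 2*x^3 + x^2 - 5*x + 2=w^2*(14 - 28*x) + w*(10*x^2 + 35*x - 20) + 2*x^3 - 3*x^2 - 11*x + 6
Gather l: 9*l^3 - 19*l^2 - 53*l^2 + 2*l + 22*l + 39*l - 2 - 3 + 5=9*l^3 - 72*l^2 + 63*l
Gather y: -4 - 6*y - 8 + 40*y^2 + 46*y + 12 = 40*y^2 + 40*y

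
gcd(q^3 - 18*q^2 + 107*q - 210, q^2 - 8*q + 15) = q - 5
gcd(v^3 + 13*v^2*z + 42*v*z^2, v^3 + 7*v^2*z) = v^2 + 7*v*z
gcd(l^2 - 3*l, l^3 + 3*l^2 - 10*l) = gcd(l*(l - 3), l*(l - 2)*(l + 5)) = l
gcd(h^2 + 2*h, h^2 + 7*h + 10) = h + 2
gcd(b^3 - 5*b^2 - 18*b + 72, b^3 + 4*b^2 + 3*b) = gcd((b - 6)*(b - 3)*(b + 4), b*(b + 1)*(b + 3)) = 1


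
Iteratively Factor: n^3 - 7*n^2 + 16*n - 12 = (n - 2)*(n^2 - 5*n + 6) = (n - 2)^2*(n - 3)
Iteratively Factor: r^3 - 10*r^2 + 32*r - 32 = (r - 4)*(r^2 - 6*r + 8) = (r - 4)*(r - 2)*(r - 4)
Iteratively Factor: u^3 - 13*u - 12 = (u + 3)*(u^2 - 3*u - 4) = (u + 1)*(u + 3)*(u - 4)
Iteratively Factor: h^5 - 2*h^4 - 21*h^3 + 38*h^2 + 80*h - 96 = (h - 3)*(h^4 + h^3 - 18*h^2 - 16*h + 32) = (h - 3)*(h + 2)*(h^3 - h^2 - 16*h + 16) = (h - 3)*(h + 2)*(h + 4)*(h^2 - 5*h + 4) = (h - 3)*(h - 1)*(h + 2)*(h + 4)*(h - 4)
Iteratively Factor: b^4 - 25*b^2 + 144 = (b - 4)*(b^3 + 4*b^2 - 9*b - 36) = (b - 4)*(b + 4)*(b^2 - 9) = (b - 4)*(b - 3)*(b + 4)*(b + 3)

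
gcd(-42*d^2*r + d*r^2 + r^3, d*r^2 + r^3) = r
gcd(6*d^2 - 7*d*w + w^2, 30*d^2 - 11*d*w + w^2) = -6*d + w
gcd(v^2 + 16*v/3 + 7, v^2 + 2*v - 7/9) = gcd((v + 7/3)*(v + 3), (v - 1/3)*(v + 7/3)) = v + 7/3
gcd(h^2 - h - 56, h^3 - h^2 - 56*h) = h^2 - h - 56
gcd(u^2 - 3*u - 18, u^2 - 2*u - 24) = u - 6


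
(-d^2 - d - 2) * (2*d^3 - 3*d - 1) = -2*d^5 - 2*d^4 - d^3 + 4*d^2 + 7*d + 2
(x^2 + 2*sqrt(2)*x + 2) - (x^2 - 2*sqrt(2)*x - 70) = 4*sqrt(2)*x + 72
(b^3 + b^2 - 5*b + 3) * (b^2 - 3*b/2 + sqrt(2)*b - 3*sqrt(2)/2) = b^5 - b^4/2 + sqrt(2)*b^4 - 13*b^3/2 - sqrt(2)*b^3/2 - 13*sqrt(2)*b^2/2 + 21*b^2/2 - 9*b/2 + 21*sqrt(2)*b/2 - 9*sqrt(2)/2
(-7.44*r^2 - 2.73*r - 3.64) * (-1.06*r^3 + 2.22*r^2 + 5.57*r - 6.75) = 7.8864*r^5 - 13.623*r^4 - 43.643*r^3 + 26.9331*r^2 - 1.8473*r + 24.57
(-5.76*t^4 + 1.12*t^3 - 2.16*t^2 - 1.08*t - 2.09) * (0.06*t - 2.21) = -0.3456*t^5 + 12.7968*t^4 - 2.6048*t^3 + 4.7088*t^2 + 2.2614*t + 4.6189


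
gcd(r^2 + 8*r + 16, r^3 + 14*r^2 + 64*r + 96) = r^2 + 8*r + 16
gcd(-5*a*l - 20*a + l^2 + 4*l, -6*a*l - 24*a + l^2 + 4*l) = l + 4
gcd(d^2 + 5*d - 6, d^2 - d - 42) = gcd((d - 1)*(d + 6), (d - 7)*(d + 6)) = d + 6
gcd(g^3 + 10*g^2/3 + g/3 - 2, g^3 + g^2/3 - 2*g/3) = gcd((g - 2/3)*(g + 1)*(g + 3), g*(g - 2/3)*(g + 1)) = g^2 + g/3 - 2/3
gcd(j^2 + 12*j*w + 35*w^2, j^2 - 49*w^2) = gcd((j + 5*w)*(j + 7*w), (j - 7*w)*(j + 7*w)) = j + 7*w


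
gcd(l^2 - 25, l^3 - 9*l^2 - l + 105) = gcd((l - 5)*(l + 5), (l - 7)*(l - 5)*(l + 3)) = l - 5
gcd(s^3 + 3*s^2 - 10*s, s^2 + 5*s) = s^2 + 5*s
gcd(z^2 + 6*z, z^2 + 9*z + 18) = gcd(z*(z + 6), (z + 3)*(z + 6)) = z + 6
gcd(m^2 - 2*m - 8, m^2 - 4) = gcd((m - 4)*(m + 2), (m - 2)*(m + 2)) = m + 2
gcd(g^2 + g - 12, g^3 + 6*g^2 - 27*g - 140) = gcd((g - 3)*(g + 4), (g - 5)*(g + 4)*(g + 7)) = g + 4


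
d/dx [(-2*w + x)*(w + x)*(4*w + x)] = -6*w^2 + 6*w*x + 3*x^2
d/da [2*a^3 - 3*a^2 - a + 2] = 6*a^2 - 6*a - 1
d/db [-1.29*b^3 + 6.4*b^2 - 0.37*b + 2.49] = -3.87*b^2 + 12.8*b - 0.37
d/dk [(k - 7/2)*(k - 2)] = 2*k - 11/2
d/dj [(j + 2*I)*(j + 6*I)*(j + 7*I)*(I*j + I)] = 4*I*j^3 + j^2*(-45 + 3*I) + j*(-30 - 136*I) + 84 - 68*I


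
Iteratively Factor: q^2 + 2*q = (q + 2)*(q)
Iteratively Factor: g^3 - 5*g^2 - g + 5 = (g + 1)*(g^2 - 6*g + 5) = (g - 5)*(g + 1)*(g - 1)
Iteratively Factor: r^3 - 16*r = (r)*(r^2 - 16) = r*(r - 4)*(r + 4)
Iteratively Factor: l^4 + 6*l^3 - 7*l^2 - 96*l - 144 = (l + 3)*(l^3 + 3*l^2 - 16*l - 48) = (l + 3)*(l + 4)*(l^2 - l - 12) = (l - 4)*(l + 3)*(l + 4)*(l + 3)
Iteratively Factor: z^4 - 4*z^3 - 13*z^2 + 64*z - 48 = (z - 3)*(z^3 - z^2 - 16*z + 16) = (z - 3)*(z + 4)*(z^2 - 5*z + 4) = (z - 4)*(z - 3)*(z + 4)*(z - 1)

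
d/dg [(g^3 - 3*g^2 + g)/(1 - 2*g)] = (-4*g^3 + 9*g^2 - 6*g + 1)/(4*g^2 - 4*g + 1)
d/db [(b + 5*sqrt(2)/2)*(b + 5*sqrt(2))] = 2*b + 15*sqrt(2)/2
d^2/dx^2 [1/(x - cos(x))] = (-x*cos(x) + sin(x)^2 + 4*sin(x) + 3)/(x - cos(x))^3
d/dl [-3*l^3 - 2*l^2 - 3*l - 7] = -9*l^2 - 4*l - 3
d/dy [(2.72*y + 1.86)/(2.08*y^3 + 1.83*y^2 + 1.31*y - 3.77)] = (5.6576*y^3 + 4.9776*y^2 + 3.5632*y - (2.72*y + 1.86)*(6.24*y^2 + 3.66*y + 1.31) - 10.2544)/(2.08*y^3 + 1.83*y^2 + 1.31*y - 3.77)^2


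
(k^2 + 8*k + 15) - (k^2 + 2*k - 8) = 6*k + 23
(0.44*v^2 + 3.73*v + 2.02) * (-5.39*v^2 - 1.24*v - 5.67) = -2.3716*v^4 - 20.6503*v^3 - 18.0078*v^2 - 23.6539*v - 11.4534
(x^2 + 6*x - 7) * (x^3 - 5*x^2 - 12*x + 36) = x^5 + x^4 - 49*x^3 - x^2 + 300*x - 252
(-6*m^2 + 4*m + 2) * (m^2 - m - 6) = -6*m^4 + 10*m^3 + 34*m^2 - 26*m - 12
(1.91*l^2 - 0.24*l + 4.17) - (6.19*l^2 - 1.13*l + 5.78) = -4.28*l^2 + 0.89*l - 1.61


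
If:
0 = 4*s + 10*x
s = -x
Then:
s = 0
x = 0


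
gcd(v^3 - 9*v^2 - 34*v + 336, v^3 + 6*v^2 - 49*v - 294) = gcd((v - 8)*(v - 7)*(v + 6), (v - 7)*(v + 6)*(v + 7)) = v^2 - v - 42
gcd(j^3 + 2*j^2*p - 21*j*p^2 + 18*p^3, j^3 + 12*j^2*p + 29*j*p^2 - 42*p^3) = -j^2 - 5*j*p + 6*p^2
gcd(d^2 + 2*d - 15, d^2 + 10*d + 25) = d + 5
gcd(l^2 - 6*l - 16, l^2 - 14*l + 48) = l - 8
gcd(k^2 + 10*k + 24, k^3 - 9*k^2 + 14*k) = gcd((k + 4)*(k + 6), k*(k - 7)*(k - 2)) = 1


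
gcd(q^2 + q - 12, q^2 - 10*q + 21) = q - 3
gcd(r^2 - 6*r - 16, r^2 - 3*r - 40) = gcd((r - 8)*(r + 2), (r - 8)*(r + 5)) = r - 8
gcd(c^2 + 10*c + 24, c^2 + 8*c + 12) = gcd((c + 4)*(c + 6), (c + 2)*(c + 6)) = c + 6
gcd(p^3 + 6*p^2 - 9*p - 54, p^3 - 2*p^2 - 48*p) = p + 6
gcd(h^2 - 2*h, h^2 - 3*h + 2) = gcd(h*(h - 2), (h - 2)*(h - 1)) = h - 2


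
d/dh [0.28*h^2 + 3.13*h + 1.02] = 0.56*h + 3.13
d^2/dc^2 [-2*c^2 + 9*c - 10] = -4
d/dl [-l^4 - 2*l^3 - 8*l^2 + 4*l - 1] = -4*l^3 - 6*l^2 - 16*l + 4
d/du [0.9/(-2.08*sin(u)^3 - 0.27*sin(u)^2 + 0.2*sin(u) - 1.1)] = (5.616*sin(u)^2 + 0.486*sin(u) - 0.18)*cos(u)/(2.08*sin(u)^3 + 0.27*sin(u)^2 - 0.2*sin(u) + 1.1)^2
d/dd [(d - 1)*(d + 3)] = 2*d + 2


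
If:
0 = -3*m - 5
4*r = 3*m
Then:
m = -5/3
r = -5/4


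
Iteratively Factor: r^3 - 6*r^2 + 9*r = (r - 3)*(r^2 - 3*r) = (r - 3)^2*(r)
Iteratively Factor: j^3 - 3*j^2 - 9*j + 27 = (j - 3)*(j^2 - 9) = (j - 3)*(j + 3)*(j - 3)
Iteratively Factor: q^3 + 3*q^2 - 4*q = (q - 1)*(q^2 + 4*q) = (q - 1)*(q + 4)*(q)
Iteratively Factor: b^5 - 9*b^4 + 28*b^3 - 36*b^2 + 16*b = (b - 2)*(b^4 - 7*b^3 + 14*b^2 - 8*b) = (b - 2)*(b - 1)*(b^3 - 6*b^2 + 8*b) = b*(b - 2)*(b - 1)*(b^2 - 6*b + 8) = b*(b - 4)*(b - 2)*(b - 1)*(b - 2)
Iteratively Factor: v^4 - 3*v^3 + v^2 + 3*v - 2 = (v - 1)*(v^3 - 2*v^2 - v + 2) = (v - 1)^2*(v^2 - v - 2) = (v - 2)*(v - 1)^2*(v + 1)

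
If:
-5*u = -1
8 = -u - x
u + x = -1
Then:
No Solution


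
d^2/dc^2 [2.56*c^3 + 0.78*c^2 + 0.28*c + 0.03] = 15.36*c + 1.56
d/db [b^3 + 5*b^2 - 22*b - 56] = 3*b^2 + 10*b - 22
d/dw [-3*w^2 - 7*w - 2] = -6*w - 7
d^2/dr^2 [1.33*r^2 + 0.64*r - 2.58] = 2.66000000000000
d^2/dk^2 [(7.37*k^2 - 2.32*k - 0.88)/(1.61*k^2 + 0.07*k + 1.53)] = (-13.688542*k^3 - 122.613414*k^2 + 33.69408*k + 39.328594)/(4.173281*k^6 + 0.544341*k^5 + 11.921406*k^4 + 1.034929*k^3 + 11.329038*k^2 + 0.491589*k + 3.581577)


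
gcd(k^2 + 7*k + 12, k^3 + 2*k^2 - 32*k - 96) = k + 4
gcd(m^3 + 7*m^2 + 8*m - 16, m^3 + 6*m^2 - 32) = m^2 + 8*m + 16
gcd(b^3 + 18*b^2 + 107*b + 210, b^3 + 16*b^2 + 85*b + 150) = b^2 + 11*b + 30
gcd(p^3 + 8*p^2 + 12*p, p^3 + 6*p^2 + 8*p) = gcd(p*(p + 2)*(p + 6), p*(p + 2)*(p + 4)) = p^2 + 2*p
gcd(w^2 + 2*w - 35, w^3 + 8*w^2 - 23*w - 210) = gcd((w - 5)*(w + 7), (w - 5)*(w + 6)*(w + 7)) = w^2 + 2*w - 35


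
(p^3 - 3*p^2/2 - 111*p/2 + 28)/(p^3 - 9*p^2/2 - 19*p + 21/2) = (p^2 - p - 56)/(p^2 - 4*p - 21)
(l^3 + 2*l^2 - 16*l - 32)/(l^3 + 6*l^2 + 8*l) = (l - 4)/l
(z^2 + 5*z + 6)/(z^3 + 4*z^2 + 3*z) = (z + 2)/(z*(z + 1))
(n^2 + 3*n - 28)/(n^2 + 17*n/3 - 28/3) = 3*(n - 4)/(3*n - 4)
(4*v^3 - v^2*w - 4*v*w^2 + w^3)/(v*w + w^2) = 4*v^2/w - 5*v + w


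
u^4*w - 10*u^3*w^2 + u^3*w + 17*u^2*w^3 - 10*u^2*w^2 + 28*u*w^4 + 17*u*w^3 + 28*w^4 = (u - 7*w)*(u - 4*w)*(u + w)*(u*w + w)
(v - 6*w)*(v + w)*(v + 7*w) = v^3 + 2*v^2*w - 41*v*w^2 - 42*w^3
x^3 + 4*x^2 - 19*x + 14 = (x - 2)*(x - 1)*(x + 7)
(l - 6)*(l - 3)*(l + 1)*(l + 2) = l^4 - 6*l^3 - 7*l^2 + 36*l + 36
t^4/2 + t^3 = t^3*(t/2 + 1)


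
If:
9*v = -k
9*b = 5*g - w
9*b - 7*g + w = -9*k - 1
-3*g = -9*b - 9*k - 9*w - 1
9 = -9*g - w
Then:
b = -11/17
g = -18/17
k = -53/153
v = 53/1377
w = 9/17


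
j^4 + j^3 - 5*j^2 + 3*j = j*(j - 1)^2*(j + 3)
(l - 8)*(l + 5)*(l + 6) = l^3 + 3*l^2 - 58*l - 240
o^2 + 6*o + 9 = (o + 3)^2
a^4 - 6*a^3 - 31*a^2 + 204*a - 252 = (a - 7)*(a - 3)*(a - 2)*(a + 6)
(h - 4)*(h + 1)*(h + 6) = h^3 + 3*h^2 - 22*h - 24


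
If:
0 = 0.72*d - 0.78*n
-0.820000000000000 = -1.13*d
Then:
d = 0.73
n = 0.67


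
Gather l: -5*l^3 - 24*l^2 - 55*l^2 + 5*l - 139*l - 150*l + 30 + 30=-5*l^3 - 79*l^2 - 284*l + 60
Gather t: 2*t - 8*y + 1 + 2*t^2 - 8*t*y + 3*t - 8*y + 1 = 2*t^2 + t*(5 - 8*y) - 16*y + 2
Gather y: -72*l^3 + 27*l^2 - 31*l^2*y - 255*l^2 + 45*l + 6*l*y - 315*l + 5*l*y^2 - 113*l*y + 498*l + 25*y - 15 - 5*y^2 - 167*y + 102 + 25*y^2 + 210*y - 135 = -72*l^3 - 228*l^2 + 228*l + y^2*(5*l + 20) + y*(-31*l^2 - 107*l + 68) - 48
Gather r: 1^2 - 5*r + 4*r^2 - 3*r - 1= 4*r^2 - 8*r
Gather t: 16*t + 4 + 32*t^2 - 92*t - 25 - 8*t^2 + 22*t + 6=24*t^2 - 54*t - 15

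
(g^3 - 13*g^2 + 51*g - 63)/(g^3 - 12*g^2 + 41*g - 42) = (g - 3)/(g - 2)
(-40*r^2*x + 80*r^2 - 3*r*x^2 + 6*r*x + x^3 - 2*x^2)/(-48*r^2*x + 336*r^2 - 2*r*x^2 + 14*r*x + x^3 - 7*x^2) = (5*r*x - 10*r + x^2 - 2*x)/(6*r*x - 42*r + x^2 - 7*x)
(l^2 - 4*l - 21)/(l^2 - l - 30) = (-l^2 + 4*l + 21)/(-l^2 + l + 30)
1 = 1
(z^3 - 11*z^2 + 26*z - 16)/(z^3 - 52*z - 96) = (z^2 - 3*z + 2)/(z^2 + 8*z + 12)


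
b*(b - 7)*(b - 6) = b^3 - 13*b^2 + 42*b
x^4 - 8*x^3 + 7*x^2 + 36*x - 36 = (x - 6)*(x - 3)*(x - 1)*(x + 2)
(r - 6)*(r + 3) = r^2 - 3*r - 18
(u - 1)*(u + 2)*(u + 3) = u^3 + 4*u^2 + u - 6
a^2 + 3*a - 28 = (a - 4)*(a + 7)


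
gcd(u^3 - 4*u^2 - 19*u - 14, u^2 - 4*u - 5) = u + 1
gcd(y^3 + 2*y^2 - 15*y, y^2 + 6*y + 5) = y + 5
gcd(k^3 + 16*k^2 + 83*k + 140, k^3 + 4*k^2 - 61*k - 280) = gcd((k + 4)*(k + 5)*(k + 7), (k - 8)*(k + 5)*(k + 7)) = k^2 + 12*k + 35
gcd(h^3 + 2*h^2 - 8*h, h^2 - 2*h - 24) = h + 4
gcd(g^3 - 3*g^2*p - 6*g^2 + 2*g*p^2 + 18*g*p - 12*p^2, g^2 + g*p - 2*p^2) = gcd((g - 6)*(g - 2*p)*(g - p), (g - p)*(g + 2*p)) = -g + p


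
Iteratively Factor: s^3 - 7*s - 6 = (s + 1)*(s^2 - s - 6) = (s + 1)*(s + 2)*(s - 3)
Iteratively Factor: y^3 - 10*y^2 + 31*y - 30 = (y - 5)*(y^2 - 5*y + 6) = (y - 5)*(y - 3)*(y - 2)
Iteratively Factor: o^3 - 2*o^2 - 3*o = (o - 3)*(o^2 + o) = o*(o - 3)*(o + 1)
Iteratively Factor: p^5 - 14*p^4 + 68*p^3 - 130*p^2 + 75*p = (p - 5)*(p^4 - 9*p^3 + 23*p^2 - 15*p) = (p - 5)*(p - 1)*(p^3 - 8*p^2 + 15*p) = (p - 5)*(p - 3)*(p - 1)*(p^2 - 5*p) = (p - 5)^2*(p - 3)*(p - 1)*(p)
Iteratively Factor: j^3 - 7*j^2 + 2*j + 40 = (j - 5)*(j^2 - 2*j - 8) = (j - 5)*(j + 2)*(j - 4)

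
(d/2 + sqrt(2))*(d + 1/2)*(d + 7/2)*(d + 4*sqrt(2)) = d^4/2 + 2*d^3 + 3*sqrt(2)*d^3 + 71*d^2/8 + 12*sqrt(2)*d^2 + 21*sqrt(2)*d/4 + 32*d + 14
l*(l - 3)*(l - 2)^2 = l^4 - 7*l^3 + 16*l^2 - 12*l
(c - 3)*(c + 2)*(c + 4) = c^3 + 3*c^2 - 10*c - 24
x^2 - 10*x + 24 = (x - 6)*(x - 4)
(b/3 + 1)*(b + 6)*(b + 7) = b^3/3 + 16*b^2/3 + 27*b + 42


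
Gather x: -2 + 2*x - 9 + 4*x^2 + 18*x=4*x^2 + 20*x - 11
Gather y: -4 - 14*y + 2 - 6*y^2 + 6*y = -6*y^2 - 8*y - 2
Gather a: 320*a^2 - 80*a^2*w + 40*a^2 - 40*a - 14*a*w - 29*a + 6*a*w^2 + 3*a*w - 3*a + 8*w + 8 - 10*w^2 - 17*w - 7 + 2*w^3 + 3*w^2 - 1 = a^2*(360 - 80*w) + a*(6*w^2 - 11*w - 72) + 2*w^3 - 7*w^2 - 9*w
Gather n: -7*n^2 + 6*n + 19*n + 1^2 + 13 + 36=-7*n^2 + 25*n + 50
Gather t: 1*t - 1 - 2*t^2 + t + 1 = -2*t^2 + 2*t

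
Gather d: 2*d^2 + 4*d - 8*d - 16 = 2*d^2 - 4*d - 16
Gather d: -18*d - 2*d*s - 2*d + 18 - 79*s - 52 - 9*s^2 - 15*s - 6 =d*(-2*s - 20) - 9*s^2 - 94*s - 40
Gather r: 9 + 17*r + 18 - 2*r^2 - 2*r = -2*r^2 + 15*r + 27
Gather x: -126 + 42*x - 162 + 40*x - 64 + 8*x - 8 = 90*x - 360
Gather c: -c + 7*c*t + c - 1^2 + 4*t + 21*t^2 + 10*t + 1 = 7*c*t + 21*t^2 + 14*t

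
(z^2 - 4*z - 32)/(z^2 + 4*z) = (z - 8)/z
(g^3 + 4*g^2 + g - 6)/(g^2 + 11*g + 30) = (g^3 + 4*g^2 + g - 6)/(g^2 + 11*g + 30)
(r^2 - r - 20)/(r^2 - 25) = (r + 4)/(r + 5)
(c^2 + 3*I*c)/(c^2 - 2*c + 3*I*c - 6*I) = c/(c - 2)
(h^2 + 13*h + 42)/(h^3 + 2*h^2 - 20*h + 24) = (h + 7)/(h^2 - 4*h + 4)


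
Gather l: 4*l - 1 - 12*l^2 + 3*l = -12*l^2 + 7*l - 1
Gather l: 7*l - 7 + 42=7*l + 35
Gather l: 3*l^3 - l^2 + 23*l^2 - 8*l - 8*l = 3*l^3 + 22*l^2 - 16*l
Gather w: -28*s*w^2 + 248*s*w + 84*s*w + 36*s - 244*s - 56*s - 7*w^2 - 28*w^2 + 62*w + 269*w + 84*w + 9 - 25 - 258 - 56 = -264*s + w^2*(-28*s - 35) + w*(332*s + 415) - 330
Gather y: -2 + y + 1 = y - 1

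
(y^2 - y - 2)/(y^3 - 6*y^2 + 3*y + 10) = 1/(y - 5)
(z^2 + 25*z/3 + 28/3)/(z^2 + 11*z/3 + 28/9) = 3*(z + 7)/(3*z + 7)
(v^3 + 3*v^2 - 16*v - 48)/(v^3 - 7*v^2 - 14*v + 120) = (v^2 - v - 12)/(v^2 - 11*v + 30)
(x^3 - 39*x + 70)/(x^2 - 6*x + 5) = (x^2 + 5*x - 14)/(x - 1)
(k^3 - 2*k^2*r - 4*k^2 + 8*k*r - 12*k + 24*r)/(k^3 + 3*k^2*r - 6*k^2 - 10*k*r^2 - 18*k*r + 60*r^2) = (k + 2)/(k + 5*r)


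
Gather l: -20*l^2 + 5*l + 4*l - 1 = -20*l^2 + 9*l - 1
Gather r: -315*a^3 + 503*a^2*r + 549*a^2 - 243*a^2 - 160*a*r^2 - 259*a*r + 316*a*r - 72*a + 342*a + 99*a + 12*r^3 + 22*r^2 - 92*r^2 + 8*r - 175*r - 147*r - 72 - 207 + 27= -315*a^3 + 306*a^2 + 369*a + 12*r^3 + r^2*(-160*a - 70) + r*(503*a^2 + 57*a - 314) - 252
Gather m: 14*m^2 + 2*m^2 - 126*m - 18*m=16*m^2 - 144*m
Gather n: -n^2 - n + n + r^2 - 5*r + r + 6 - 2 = -n^2 + r^2 - 4*r + 4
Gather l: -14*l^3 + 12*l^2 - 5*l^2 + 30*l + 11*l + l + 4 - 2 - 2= -14*l^3 + 7*l^2 + 42*l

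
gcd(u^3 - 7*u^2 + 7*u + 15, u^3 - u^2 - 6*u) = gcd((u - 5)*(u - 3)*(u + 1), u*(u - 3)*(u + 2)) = u - 3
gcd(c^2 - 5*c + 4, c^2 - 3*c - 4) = c - 4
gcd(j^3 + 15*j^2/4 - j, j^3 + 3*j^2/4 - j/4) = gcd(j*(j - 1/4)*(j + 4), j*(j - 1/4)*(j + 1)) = j^2 - j/4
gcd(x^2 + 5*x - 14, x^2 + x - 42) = x + 7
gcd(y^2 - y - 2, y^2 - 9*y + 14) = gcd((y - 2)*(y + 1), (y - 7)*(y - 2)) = y - 2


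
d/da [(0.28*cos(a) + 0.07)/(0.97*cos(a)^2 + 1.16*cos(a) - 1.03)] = (0.2716*cos(a)^2 + 0.1358*cos(a) + 0.3696)*sin(a)/(0.9409*cos(a)^4 + 2.2504*cos(a)^3 - 0.6526*cos(a)^2 - 2.3896*cos(a) + 1.0609)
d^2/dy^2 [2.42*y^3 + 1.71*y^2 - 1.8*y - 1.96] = 14.52*y + 3.42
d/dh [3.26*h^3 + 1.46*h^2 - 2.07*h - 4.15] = 9.78*h^2 + 2.92*h - 2.07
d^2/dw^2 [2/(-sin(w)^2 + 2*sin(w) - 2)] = 4*(2*sin(w)^4 - 3*sin(w)^3 - 5*sin(w)^2 + 8*sin(w) - 2)/(sin(w)^2 - 2*sin(w) + 2)^3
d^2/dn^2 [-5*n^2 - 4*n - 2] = -10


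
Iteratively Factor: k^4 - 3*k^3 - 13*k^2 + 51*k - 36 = (k + 4)*(k^3 - 7*k^2 + 15*k - 9) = (k - 1)*(k + 4)*(k^2 - 6*k + 9) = (k - 3)*(k - 1)*(k + 4)*(k - 3)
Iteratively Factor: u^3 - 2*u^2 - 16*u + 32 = (u - 2)*(u^2 - 16) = (u - 2)*(u + 4)*(u - 4)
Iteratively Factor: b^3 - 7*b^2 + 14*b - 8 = (b - 1)*(b^2 - 6*b + 8) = (b - 2)*(b - 1)*(b - 4)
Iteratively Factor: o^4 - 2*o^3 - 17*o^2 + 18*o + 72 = (o + 2)*(o^3 - 4*o^2 - 9*o + 36) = (o - 4)*(o + 2)*(o^2 - 9) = (o - 4)*(o - 3)*(o + 2)*(o + 3)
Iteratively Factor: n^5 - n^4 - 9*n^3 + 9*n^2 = (n)*(n^4 - n^3 - 9*n^2 + 9*n) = n*(n - 3)*(n^3 + 2*n^2 - 3*n) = n^2*(n - 3)*(n^2 + 2*n - 3) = n^2*(n - 3)*(n - 1)*(n + 3)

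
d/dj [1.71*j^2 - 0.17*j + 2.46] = 3.42*j - 0.17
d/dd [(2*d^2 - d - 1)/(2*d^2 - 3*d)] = (-4*d^2 + 4*d - 3)/(d^2*(4*d^2 - 12*d + 9))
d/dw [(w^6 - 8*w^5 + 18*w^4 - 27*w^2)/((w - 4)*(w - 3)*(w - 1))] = w*(3*w^5 - 30*w^4 + 98*w^3 - 110*w^2 - 9*w + 72)/(w^4 - 10*w^3 + 33*w^2 - 40*w + 16)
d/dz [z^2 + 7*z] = 2*z + 7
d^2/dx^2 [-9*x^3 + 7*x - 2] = -54*x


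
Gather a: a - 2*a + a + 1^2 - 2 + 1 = 0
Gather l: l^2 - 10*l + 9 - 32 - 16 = l^2 - 10*l - 39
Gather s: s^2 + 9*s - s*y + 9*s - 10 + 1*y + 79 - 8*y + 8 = s^2 + s*(18 - y) - 7*y + 77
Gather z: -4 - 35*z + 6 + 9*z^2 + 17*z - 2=9*z^2 - 18*z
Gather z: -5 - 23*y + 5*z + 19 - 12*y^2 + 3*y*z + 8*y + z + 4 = -12*y^2 - 15*y + z*(3*y + 6) + 18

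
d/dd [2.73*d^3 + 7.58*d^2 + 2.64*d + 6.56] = 8.19*d^2 + 15.16*d + 2.64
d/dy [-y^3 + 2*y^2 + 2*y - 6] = -3*y^2 + 4*y + 2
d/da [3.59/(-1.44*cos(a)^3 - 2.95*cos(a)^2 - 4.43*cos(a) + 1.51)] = (15.5088*sin(a)^2 - 21.181*cos(a) - 31.4125)*sin(a)/(1.44*cos(a)^3 + 2.95*cos(a)^2 + 4.43*cos(a) - 1.51)^2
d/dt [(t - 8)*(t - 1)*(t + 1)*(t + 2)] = 4*t^3 - 18*t^2 - 34*t + 6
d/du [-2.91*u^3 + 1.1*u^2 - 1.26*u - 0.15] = -8.73*u^2 + 2.2*u - 1.26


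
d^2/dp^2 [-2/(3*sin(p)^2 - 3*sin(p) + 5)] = 6*(12*sin(p)^4 - 9*sin(p)^3 - 35*sin(p)^2 + 23*sin(p) + 4)/(3*sin(p)^2 - 3*sin(p) + 5)^3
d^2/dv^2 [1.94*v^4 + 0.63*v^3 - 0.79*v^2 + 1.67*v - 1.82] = 23.28*v^2 + 3.78*v - 1.58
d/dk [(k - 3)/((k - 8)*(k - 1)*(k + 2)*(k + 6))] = (-3*k^4 + 14*k^3 + 43*k^2 - 312*k - 36)/(k^8 - 2*k^7 - 103*k^6 + 16*k^5 + 2984*k^4 + 4384*k^3 - 8048*k^2 - 8448*k + 9216)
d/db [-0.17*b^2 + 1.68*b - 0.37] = 1.68 - 0.34*b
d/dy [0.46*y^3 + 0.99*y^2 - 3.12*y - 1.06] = 1.38*y^2 + 1.98*y - 3.12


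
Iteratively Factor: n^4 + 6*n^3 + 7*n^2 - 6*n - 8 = (n + 2)*(n^3 + 4*n^2 - n - 4) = (n + 1)*(n + 2)*(n^2 + 3*n - 4) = (n - 1)*(n + 1)*(n + 2)*(n + 4)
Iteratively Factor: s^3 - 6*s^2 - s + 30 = (s - 5)*(s^2 - s - 6) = (s - 5)*(s + 2)*(s - 3)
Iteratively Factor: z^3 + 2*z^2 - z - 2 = (z + 2)*(z^2 - 1) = (z - 1)*(z + 2)*(z + 1)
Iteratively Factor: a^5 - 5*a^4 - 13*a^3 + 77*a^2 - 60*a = (a - 5)*(a^4 - 13*a^2 + 12*a) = (a - 5)*(a - 1)*(a^3 + a^2 - 12*a) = a*(a - 5)*(a - 1)*(a^2 + a - 12) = a*(a - 5)*(a - 1)*(a + 4)*(a - 3)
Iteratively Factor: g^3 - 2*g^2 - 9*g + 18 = (g - 2)*(g^2 - 9) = (g - 3)*(g - 2)*(g + 3)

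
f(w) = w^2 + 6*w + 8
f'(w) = 2*w + 6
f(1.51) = 19.34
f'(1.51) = 9.02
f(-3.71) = -0.50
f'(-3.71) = -1.42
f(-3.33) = -0.89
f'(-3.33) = -0.66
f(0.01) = 8.06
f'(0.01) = 6.02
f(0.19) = 9.18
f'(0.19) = 6.38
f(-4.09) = 0.19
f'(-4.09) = -2.18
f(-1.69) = 0.72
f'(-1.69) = 2.62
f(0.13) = 8.80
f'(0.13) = 6.26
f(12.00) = 224.00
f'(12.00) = 30.00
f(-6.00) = 8.00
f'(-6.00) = -6.00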